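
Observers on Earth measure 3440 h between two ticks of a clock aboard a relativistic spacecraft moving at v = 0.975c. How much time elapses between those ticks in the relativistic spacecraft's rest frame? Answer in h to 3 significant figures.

τ₀ ≈ 764 h

γ = 1/√(1 − 0.975²) = 4.5004
Proper time: τ₀ = Δt/γ = 3440/4.5004 = 764 h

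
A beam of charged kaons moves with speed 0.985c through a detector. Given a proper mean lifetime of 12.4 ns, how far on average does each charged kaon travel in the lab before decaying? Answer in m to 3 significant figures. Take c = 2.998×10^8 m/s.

γ = 1/√(1 − 0.985²) = 5.7953
Dilated lifetime: Δt = γτ₀ = 5.7953 × 12.4 ns = 71.861 ns
d = vΔt = 0.985c × 71.861 ns = 2.9530×10^8 m/s × 7.1861×10^-8 s = 21.2 m

d ≈ 21.2 m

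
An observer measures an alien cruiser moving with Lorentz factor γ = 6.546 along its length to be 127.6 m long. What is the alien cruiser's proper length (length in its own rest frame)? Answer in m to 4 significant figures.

γ = 6.546 (given)
L₀ = γL = 6.546 × 127.6 = 835.3 m

L₀ ≈ 835.3 m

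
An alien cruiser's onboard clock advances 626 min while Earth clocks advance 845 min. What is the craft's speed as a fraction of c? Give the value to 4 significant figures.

β ≈ 0.6717

γ = Δt/τ₀ = 845/626 = 1.34984
β = √(1 − 1/γ²) = √(1 − 1/1.34984²) = 0.6717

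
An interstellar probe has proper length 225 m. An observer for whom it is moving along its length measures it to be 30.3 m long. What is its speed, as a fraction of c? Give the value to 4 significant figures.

γ = L₀/L = 225/30.3 = 7.42574
β = √(1 − 1/γ²) = 0.9909

β ≈ 0.9909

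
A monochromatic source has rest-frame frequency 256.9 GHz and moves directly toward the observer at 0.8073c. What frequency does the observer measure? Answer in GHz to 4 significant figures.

Relativistic Doppler: f_obs = f_src √((1+β)/(1−β))
= 256.9 × √(1.80730/0.192700) = 256.9 × 3.06249 = 786.8 GHz

f_obs ≈ 786.8 GHz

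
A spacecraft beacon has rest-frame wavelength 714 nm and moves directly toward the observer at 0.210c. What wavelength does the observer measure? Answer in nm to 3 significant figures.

λ_obs ≈ 577 nm

Relativistic Doppler: λ_obs = λ_src √((1−β)/(1+β))
= 714 × √(0.79000/1.2100) = 714 × 0.80802 = 577 nm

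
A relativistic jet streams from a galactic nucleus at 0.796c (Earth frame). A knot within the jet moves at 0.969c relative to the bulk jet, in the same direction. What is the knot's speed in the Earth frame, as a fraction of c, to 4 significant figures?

Relativistic velocity addition: u = (u' + v)/(1 + u'v/c²)
= (0.969 + 0.796)/(1 + 0.969×0.796) = 1.765/1.77132 = 0.9964

u ≈ 0.9964c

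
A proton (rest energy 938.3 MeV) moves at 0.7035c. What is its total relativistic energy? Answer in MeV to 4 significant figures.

E ≈ 1320 MeV

γ = 1/√(1 − 0.7035²) = 1.40707
E = γm₀c² = 1.40707 × 938.3 MeV = 1320 MeV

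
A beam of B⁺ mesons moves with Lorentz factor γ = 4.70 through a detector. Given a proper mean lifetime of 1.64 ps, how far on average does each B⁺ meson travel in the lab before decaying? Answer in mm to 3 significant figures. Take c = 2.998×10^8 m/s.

β = √(1 − 1/γ²) = √(1 − 1/4.70²) = 0.97710
Dilated lifetime: Δt = γτ₀ = 4.70 × 1.64 ps = 7.7080 ps
d = vΔt = 0.97710c × 7.7080 ps = 2.9294×10^8 m/s × 7.7080×10^-12 s = 2.26 mm

d ≈ 2.26 mm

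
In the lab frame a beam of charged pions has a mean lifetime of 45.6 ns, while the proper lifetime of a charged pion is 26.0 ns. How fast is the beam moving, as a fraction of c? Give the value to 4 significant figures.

γ = Δt/τ₀ = 45.6/26.0 = 1.75385
β = √(1 − 1/γ²) = √(1 − 1/1.75385²) = 0.8215

β ≈ 0.8215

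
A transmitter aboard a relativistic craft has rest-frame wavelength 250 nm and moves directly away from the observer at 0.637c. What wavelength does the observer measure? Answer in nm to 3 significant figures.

Relativistic Doppler: λ_obs = λ_src √((1+β)/(1−β))
= 250 × √(1.6370/0.36300) = 250 × 2.1236 = 531 nm

λ_obs ≈ 531 nm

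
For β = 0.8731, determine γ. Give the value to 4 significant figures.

γ = 1/√(1 − β²) = 1/√(1 − 0.8731²) = 1/√(0.237696) = 2.051

γ ≈ 2.051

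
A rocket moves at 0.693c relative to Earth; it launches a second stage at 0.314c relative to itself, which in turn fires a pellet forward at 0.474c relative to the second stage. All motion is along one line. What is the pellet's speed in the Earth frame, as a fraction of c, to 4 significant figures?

Compose boost 2: (0.314 + 0.693)/(1 + 0.314×0.693) = 1.007/1.21760 = 0.827035
Compose boost 3: (0.474 + 0.827035)/(1 + 0.474×0.827035) = 1.30104/1.39201 = 0.9346

u ≈ 0.9346c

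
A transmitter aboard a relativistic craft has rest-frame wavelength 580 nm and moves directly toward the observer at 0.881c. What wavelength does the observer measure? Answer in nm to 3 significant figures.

λ_obs ≈ 146 nm

Relativistic Doppler: λ_obs = λ_src √((1−β)/(1+β))
= 580 × √(0.11900/1.8810) = 580 × 0.25152 = 146 nm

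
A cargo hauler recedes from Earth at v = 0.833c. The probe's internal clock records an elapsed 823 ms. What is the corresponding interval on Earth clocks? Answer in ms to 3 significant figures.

Δt ≈ 1490 ms

γ = 1/√(1 − 0.833²) = 1.8074
Time dilation: Δt = γτ₀ = 1.8074 × 823 ms = 1490 ms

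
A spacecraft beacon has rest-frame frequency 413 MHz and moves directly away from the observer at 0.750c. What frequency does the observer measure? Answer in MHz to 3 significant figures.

f_obs ≈ 156 MHz

Relativistic Doppler: f_obs = f_src √((1−β)/(1+β))
= 413 × √(0.25000/1.7500) = 413 × 0.37796 = 156 MHz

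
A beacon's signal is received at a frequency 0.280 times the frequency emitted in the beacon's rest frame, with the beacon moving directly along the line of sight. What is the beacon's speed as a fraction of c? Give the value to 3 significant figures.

f_obs/f_src = √((1−β)/(1+β)) = 0.280  ⇒  (1−β)/(1+β) = 0.078400
β = |1 − D²|/(1 + D²) = |1 − 0.078400|/(1 + 0.078400) = 0.855

β ≈ 0.855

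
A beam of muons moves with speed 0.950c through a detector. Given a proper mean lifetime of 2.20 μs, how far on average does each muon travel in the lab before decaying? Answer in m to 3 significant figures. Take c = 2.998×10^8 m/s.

γ = 1/√(1 − 0.950²) = 3.2026
Dilated lifetime: Δt = γτ₀ = 3.2026 × 2.20 μs = 7.0456 μs
d = vΔt = 0.950c × 7.0456 μs = 2.8481×10^8 m/s × 7.0456×10^-6 s = 2010 m

d ≈ 2010 m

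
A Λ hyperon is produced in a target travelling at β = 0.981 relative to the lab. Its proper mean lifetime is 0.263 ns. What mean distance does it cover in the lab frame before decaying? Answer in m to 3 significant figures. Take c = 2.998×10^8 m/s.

d ≈ 0.399 m

γ = 1/√(1 − 0.981²) = 5.1544
Dilated lifetime: Δt = γτ₀ = 5.1544 × 0.263 ns = 1.3556 ns
d = vΔt = 0.981c × 1.3556 ns = 2.9410×10^8 m/s × 1.3556×10^-9 s = 0.399 m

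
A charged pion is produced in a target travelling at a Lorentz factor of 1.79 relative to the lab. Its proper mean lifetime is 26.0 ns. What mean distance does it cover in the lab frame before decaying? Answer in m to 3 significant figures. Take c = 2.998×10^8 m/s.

β = √(1 − 1/γ²) = √(1 − 1/1.79²) = 0.82940
Dilated lifetime: Δt = γτ₀ = 1.79 × 26.0 ns = 46.540 ns
d = vΔt = 0.82940c × 46.540 ns = 2.4865×10^8 m/s × 4.6540×10^-8 s = 11.6 m

d ≈ 11.6 m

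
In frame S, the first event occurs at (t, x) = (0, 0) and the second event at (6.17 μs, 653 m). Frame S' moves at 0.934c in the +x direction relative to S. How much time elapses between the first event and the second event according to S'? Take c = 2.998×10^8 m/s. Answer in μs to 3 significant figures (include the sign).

Δt' ≈ 11.6 μs

γ = 1/√(1 − 0.934²) = 2.7990
Δt' = γ(Δt − vΔx/c²) = 2.7990 × (6.17 μs − 0.934×653 m / (2.998×10^8 m/s))
= 2.7990 × (4.1356 μs) = 11.6 μs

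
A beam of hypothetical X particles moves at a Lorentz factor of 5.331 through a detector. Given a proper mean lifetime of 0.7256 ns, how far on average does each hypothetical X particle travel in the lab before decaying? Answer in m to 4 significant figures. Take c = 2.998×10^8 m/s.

β = √(1 − 1/γ²) = √(1 − 1/5.331²) = 0.982249
Dilated lifetime: Δt = γτ₀ = 5.331 × 0.7256 ns = 3.86817 ns
d = vΔt = 0.982249c × 3.86817 ns = 2.94478×10^8 m/s × 3.86817×10^-9 s = 1.139 m

d ≈ 1.139 m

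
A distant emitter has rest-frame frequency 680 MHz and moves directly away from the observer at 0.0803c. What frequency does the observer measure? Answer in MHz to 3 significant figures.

Relativistic Doppler: f_obs = f_src √((1−β)/(1+β))
= 680 × √(0.91970/1.0803) = 680 × 0.92268 = 627 MHz

f_obs ≈ 627 MHz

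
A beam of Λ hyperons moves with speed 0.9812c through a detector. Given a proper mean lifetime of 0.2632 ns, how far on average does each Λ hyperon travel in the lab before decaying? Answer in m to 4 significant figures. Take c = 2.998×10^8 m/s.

γ = 1/√(1 − 0.9812²) = 5.18152
Dilated lifetime: Δt = γτ₀ = 5.18152 × 0.2632 ns = 1.36378 ns
d = vΔt = 0.9812c × 1.36378 ns = 2.94164×10^8 m/s × 1.36378×10^-9 s = 0.4012 m

d ≈ 0.4012 m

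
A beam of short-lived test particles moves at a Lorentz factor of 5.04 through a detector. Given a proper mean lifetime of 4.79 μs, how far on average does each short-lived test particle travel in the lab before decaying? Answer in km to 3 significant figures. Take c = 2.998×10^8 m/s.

d ≈ 7.09 km

β = √(1 − 1/γ²) = √(1 − 1/5.04²) = 0.98012
Dilated lifetime: Δt = γτ₀ = 5.04 × 4.79 μs = 24.142 μs
d = vΔt = 0.98012c × 24.142 μs = 2.9384×10^8 m/s × 2.4142×10^-5 s = 7.09 km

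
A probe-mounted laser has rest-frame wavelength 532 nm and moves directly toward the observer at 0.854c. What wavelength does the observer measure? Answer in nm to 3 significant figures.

λ_obs ≈ 149 nm

Relativistic Doppler: λ_obs = λ_src √((1−β)/(1+β))
= 532 × √(0.14600/1.8540) = 532 × 0.28062 = 149 nm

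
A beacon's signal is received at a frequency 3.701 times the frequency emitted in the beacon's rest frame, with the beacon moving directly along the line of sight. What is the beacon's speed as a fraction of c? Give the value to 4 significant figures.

β ≈ 0.8639

f_obs/f_src = √((1+β)/(1−β)) = 3.701  ⇒  (1+β)/(1−β) = 13.6974
β = |1 − D²|/(1 + D²) = |1 − 13.6974|/(1 + 13.6974) = 0.8639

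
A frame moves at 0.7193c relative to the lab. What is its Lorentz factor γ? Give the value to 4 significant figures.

γ ≈ 1.439

γ = 1/√(1 − β²) = 1/√(1 − 0.7193²) = 1/√(0.482608) = 1.439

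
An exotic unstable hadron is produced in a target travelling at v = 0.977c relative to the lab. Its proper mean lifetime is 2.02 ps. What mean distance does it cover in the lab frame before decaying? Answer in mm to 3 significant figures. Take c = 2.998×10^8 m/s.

d ≈ 2.77 mm

γ = 1/√(1 − 0.977²) = 4.6896
Dilated lifetime: Δt = γτ₀ = 4.6896 × 2.02 ps = 9.4729 ps
d = vΔt = 0.977c × 9.4729 ps = 2.9290×10^8 m/s × 9.4729×10^-12 s = 2.77 mm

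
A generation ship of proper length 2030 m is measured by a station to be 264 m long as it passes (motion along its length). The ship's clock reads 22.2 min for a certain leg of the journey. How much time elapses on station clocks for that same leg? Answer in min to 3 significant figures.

Δt ≈ 171 min

Length contraction ⇒ γ = L₀/L = 2030/264 = 7.6894
Time dilation: Δt = γτ₀ = 7.6894 × 22.2 min = 171 min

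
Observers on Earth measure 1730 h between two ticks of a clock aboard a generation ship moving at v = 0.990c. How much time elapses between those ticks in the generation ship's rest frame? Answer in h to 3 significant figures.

γ = 1/√(1 − 0.990²) = 7.0888
Proper time: τ₀ = Δt/γ = 1730/7.0888 = 244 h

τ₀ ≈ 244 h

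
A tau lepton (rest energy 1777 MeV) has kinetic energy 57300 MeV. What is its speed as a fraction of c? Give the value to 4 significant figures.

γ = 1 + K/(m₀c²) = 1 + 57300/1777 = 33.2454
β = √(1 − 1/γ²) = 0.9995

β ≈ 0.9995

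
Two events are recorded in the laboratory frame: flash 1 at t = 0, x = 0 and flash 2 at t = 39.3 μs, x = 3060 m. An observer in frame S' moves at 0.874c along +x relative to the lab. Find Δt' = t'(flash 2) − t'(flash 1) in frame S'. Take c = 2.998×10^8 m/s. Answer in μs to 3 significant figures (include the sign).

Δt' ≈ 62.5 μs

γ = 1/√(1 − 0.874²) = 2.0579
Δt' = γ(Δt − vΔx/c²) = 2.0579 × (39.3 μs − 0.874×3060 m / (2.998×10^8 m/s))
= 2.0579 × (30.379 μs) = 62.5 μs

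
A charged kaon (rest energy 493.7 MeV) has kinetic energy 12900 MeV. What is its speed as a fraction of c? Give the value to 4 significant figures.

γ = 1 + K/(m₀c²) = 1 + 12900/493.7 = 27.1292
β = √(1 − 1/γ²) = 0.9993

β ≈ 0.9993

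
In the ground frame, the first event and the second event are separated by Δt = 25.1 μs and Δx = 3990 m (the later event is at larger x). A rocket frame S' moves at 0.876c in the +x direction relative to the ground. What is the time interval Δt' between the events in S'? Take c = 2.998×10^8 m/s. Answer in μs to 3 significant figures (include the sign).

Δt' ≈ 27.9 μs

γ = 1/√(1 − 0.876²) = 2.0734
Δt' = γ(Δt − vΔx/c²) = 2.0734 × (25.1 μs − 0.876×3990 m / (2.998×10^8 m/s))
= 2.0734 × (13.441 μs) = 27.9 μs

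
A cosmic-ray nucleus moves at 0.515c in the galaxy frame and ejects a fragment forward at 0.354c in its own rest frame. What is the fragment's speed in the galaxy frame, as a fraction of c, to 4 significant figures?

Compose boost 2: (0.354 + 0.515)/(1 + 0.354×0.515) = 0.8690/1.18231 = 0.7350

u ≈ 0.7350c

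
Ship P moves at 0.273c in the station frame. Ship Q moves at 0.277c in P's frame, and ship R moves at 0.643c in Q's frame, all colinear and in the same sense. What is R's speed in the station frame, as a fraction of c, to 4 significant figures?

u ≈ 0.8687c

Compose boost 2: (0.277 + 0.273)/(1 + 0.277×0.273) = 0.5500/1.07562 = 0.511333
Compose boost 3: (0.643 + 0.511333)/(1 + 0.643×0.511333) = 1.15433/1.32879 = 0.8687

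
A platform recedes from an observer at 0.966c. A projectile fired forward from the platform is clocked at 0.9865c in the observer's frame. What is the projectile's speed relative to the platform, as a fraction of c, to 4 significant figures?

u' ≈ 0.4358c

Inverse velocity addition: u' = (u − v)/(1 − uv/c²)
= (0.9865 − 0.966)/(1 − 0.9865×0.966) = 0.02050/0.0470410 = 0.4358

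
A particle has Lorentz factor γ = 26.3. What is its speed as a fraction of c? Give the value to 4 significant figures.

β ≈ 0.9993

β = √(1 − 1/γ²) = √(1 − 1/26.3²) = √(0.998554) = 0.9993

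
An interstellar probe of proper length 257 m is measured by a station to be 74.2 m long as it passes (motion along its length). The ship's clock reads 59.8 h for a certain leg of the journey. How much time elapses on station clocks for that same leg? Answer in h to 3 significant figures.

Δt ≈ 207 h

Length contraction ⇒ γ = L₀/L = 257/74.2 = 3.4636
Time dilation: Δt = γτ₀ = 3.4636 × 59.8 h = 207 h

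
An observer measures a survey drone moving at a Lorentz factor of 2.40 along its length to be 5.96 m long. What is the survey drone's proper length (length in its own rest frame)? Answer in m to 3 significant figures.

L₀ ≈ 14.3 m

γ = 2.40 (given)
L₀ = γL = 2.40 × 5.96 = 14.3 m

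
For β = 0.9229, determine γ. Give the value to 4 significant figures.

γ = 1/√(1 − β²) = 1/√(1 − 0.9229²) = 1/√(0.148256) = 2.597

γ ≈ 2.597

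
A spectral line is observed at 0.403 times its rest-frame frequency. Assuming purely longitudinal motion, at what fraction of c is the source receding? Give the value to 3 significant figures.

β ≈ 0.721

f_obs/f_src = √((1−β)/(1+β)) = 0.403  ⇒  (1−β)/(1+β) = 0.16241
β = |1 − D²|/(1 + D²) = |1 − 0.16241|/(1 + 0.16241) = 0.721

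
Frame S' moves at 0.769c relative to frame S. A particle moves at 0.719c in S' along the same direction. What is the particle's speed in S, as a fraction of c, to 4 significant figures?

u ≈ 0.9582c

Relativistic velocity addition: u = (u' + v)/(1 + u'v/c²)
= (0.719 + 0.769)/(1 + 0.719×0.769) = 1.488/1.55291 = 0.9582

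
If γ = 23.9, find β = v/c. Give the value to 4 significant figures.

β = √(1 − 1/γ²) = √(1 − 1/23.9²) = √(0.998249) = 0.9991

β ≈ 0.9991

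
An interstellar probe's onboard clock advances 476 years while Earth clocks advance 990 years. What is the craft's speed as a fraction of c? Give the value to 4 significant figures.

γ = Δt/τ₀ = 990/476 = 2.07983
β = √(1 − 1/γ²) = √(1 − 1/2.07983²) = 0.8768

β ≈ 0.8768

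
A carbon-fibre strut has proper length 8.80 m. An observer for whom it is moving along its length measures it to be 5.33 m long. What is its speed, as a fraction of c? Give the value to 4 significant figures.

β ≈ 0.7957

γ = L₀/L = 8.80/5.33 = 1.65103
β = √(1 − 1/γ²) = 0.7957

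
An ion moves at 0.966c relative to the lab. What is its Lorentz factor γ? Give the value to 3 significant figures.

γ ≈ 3.87

γ = 1/√(1 − β²) = 1/√(1 − 0.966²) = 1/√(0.066844) = 3.87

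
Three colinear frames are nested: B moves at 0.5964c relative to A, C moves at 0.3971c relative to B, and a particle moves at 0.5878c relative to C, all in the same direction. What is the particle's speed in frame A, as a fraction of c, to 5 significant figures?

Compose boost 2: (0.3971 + 0.5964)/(1 + 0.3971×0.5964) = 0.99350/1.236830 = 0.8032629
Compose boost 3: (0.5878 + 0.8032629)/(1 + 0.5878×0.8032629) = 1.391063/1.472158 = 0.94491

u ≈ 0.94491c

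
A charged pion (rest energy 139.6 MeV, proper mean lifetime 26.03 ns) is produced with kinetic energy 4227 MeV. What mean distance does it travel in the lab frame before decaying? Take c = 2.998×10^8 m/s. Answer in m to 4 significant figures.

d ≈ 244.0 m

γ = 1 + K/(m₀c²) = 1 + 4227/139.6 = 31.2794
β = √(1 − 1/γ²) = 0.999489
Dilated lifetime: γτ₀ = 31.2794 × 26.03 ns = 814.202 ns
d = βc·γτ₀ = 0.999489 × (2.998×10^8 m/s) × 8.14202×10^-7 s = 244.0 m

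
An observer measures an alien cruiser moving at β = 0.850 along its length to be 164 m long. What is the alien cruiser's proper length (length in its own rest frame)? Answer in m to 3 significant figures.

L₀ ≈ 311 m

γ = 1/√(1 − 0.850²) = 1.8983
L₀ = γL = 1.8983 × 164 = 311 m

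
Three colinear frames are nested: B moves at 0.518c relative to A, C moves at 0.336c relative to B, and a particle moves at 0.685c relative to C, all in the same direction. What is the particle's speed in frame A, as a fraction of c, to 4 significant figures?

u ≈ 0.9427c

Compose boost 2: (0.336 + 0.518)/(1 + 0.336×0.518) = 0.8540/1.17405 = 0.727398
Compose boost 3: (0.685 + 0.727398)/(1 + 0.685×0.727398) = 1.41240/1.49827 = 0.9427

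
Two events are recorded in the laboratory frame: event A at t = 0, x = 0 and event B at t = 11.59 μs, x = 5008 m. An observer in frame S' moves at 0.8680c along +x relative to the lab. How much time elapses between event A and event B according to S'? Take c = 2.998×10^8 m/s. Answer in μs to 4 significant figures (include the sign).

γ = 1/√(1 − 0.8680²) = 2.01384
Δt' = γ(Δt − vΔx/c²) = 2.01384 × (11.59 μs − 0.8680×5008 m / (2.998×10^8 m/s))
= 2.01384 × (-2.90948 μs) = -5.859 μs

Δt' ≈ -5.859 μs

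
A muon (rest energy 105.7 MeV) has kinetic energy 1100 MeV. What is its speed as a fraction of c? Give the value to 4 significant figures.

γ = 1 + K/(m₀c²) = 1 + 1100/105.7 = 11.4068
β = √(1 − 1/γ²) = 0.9961

β ≈ 0.9961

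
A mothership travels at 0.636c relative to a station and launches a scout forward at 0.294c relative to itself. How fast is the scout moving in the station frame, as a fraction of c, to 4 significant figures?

u ≈ 0.7835c

Compose boost 2: (0.294 + 0.636)/(1 + 0.294×0.636) = 0.9300/1.18698 = 0.7835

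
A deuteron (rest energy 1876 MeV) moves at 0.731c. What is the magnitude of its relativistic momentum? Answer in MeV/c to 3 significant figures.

p ≈ 2010 MeV/c

γ = 1/√(1 − 0.731²) = 1.4655
p = γβm₀c = 1.4655 × 0.731 × 1876 MeV/c = 2010 MeV/c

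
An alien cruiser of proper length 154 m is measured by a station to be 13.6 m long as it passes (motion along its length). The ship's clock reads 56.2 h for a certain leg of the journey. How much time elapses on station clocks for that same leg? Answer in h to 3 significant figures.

Δt ≈ 636 h

Length contraction ⇒ γ = L₀/L = 154/13.6 = 11.324
Time dilation: Δt = γτ₀ = 11.324 × 56.2 h = 636 h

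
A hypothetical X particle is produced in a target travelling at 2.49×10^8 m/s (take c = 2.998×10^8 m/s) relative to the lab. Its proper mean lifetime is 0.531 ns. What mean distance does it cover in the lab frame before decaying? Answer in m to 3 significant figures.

d ≈ 0.237 m

β = v/c = 2.49×10^8 / 2.998×10^8 = 0.83055
γ = 1/√(1 − 0.83055²) = 1.7955
Dilated lifetime: Δt = γτ₀ = 1.7955 × 0.531 ns = 0.95343 ns
d = vΔt = 0.83055c × 0.95343 ns = 2.4900×10^8 m/s × 9.5343×10^-10 s = 0.237 m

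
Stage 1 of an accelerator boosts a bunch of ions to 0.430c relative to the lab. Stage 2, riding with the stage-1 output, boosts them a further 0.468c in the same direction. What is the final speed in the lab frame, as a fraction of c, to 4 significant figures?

Compose boost 2: (0.468 + 0.430)/(1 + 0.468×0.430) = 0.8980/1.20124 = 0.7476

u ≈ 0.7476c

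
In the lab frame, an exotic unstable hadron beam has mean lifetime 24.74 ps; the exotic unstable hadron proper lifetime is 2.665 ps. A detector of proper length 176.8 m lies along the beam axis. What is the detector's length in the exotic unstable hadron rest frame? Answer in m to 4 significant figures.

L ≈ 19.04 m

Time dilation ⇒ γ = Δt/τ₀ = 24.74/2.665 = 9.28330
Length contraction: L = L₀/γ = 176.8/9.28330 = 19.04 m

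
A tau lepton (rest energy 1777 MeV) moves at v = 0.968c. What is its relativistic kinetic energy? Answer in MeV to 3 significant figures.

K ≈ 5300 MeV

γ = 1/√(1 − 0.968²) = 3.9849
K = (γ − 1)m₀c² = (3.9849 − 1) × 1777 MeV = 2.9849 × 1777 MeV = 5300 MeV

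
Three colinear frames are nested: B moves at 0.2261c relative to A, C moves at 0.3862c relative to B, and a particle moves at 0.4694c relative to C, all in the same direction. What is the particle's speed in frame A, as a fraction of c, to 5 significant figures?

u ≈ 0.81666c

Compose boost 2: (0.3862 + 0.2261)/(1 + 0.3862×0.2261) = 0.61230/1.087320 = 0.5631278
Compose boost 3: (0.4694 + 0.5631278)/(1 + 0.4694×0.5631278) = 1.032528/1.264332 = 0.81666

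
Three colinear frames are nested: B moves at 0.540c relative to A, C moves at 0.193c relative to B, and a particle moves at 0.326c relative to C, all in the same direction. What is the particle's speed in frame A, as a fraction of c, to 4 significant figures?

Compose boost 2: (0.193 + 0.540)/(1 + 0.193×0.540) = 0.7330/1.10422 = 0.663817
Compose boost 3: (0.326 + 0.663817)/(1 + 0.326×0.663817) = 0.989817/1.21640 = 0.8137

u ≈ 0.8137c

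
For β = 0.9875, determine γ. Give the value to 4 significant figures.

γ ≈ 6.344

γ = 1/√(1 − β²) = 1/√(1 − 0.9875²) = 1/√(0.0248437) = 6.344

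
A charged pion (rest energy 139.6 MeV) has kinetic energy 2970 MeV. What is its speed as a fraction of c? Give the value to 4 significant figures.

β ≈ 0.9990

γ = 1 + K/(m₀c²) = 1 + 2970/139.6 = 22.2751
β = √(1 − 1/γ²) = 0.9990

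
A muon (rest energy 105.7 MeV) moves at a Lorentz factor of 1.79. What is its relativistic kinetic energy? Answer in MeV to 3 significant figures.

K ≈ 83.5 MeV

γ = 1.79 (given)
K = (γ − 1)m₀c² = (1.79 − 1) × 105.7 MeV = 0.79000 × 105.7 MeV = 83.5 MeV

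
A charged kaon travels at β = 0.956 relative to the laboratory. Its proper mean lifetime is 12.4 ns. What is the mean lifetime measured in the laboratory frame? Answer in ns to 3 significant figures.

Δt ≈ 42.3 ns

γ = 1/√(1 − 0.956²) = 3.4087
Time dilation: Δt = γτ₀ = 3.4087 × 12.4 ns = 42.3 ns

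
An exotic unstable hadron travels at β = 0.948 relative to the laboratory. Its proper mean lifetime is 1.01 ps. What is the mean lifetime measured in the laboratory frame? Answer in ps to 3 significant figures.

γ = 1/√(1 − 0.948²) = 3.1420
Time dilation: Δt = γτ₀ = 3.1420 × 1.01 ps = 3.17 ps

Δt ≈ 3.17 ps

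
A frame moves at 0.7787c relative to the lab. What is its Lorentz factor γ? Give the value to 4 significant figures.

γ ≈ 1.594

γ = 1/√(1 − β²) = 1/√(1 − 0.7787²) = 1/√(0.393626) = 1.594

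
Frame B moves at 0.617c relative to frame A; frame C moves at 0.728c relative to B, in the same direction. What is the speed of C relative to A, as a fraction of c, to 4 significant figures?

Compose boost 2: (0.728 + 0.617)/(1 + 0.728×0.617) = 1.345/1.44918 = 0.9281

u ≈ 0.9281c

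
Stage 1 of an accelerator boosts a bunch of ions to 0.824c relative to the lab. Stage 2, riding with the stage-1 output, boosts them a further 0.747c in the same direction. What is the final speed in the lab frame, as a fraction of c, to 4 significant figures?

Compose boost 2: (0.747 + 0.824)/(1 + 0.747×0.824) = 1.571/1.61553 = 0.9724

u ≈ 0.9724c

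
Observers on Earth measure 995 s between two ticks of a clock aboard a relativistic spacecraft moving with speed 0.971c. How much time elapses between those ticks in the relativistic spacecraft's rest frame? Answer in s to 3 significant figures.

τ₀ ≈ 238 s

γ = 1/√(1 − 0.971²) = 4.1827
Proper time: τ₀ = Δt/γ = 995/4.1827 = 238 s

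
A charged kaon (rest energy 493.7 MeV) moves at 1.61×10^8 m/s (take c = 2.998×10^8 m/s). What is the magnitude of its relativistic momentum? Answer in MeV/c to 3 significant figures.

β = v/c = 1.61×10^8 / 2.998×10^8 = 0.53702
γ = 1/√(1 − 0.53702²) = 1.1854
p = γβm₀c = 1.1854 × 0.53702 × 493.7 MeV/c = 314 MeV/c

p ≈ 314 MeV/c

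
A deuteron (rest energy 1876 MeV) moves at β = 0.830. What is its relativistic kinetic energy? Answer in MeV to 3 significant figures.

γ = 1/√(1 − 0.830²) = 1.7929
K = (γ − 1)m₀c² = (1.7929 − 1) × 1876 MeV = 0.79287 × 1876 MeV = 1490 MeV

K ≈ 1490 MeV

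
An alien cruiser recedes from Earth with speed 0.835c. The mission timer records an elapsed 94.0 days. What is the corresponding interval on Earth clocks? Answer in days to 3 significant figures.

Δt ≈ 171 days

γ = 1/√(1 − 0.835²) = 1.8174
Time dilation: Δt = γτ₀ = 1.8174 × 94.0 days = 171 days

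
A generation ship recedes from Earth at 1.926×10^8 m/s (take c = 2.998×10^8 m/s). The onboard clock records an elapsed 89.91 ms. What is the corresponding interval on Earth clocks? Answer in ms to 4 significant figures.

β = v/c = 1.926×10^8 / 2.998×10^8 = 0.642428
γ = 1/√(1 − 0.642428²) = 1.30489
Time dilation: Δt = γτ₀ = 1.30489 × 89.91 ms = 117.3 ms

Δt ≈ 117.3 ms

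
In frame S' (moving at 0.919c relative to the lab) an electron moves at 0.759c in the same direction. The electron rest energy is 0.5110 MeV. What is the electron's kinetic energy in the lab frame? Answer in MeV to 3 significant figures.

K ≈ 2.87 MeV

u_lab = (0.759 + 0.919)/(1 + 0.759×0.919) = 0.988500
γ = 1/√(1 − 0.988500²) = 6.6129
K = (γ − 1)m₀c² = (6.6129 − 1) × 0.5110 = 5.6129 × 0.5110 = 2.87 MeV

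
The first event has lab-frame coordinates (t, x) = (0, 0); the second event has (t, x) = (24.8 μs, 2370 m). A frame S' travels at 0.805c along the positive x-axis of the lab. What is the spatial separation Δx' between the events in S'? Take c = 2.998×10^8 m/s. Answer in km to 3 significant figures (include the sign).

Δx' ≈ -6.09 km

γ = 1/√(1 − 0.805²) = 1.6856
Δx' = γ(Δx − vΔt) = 1.6856 × (2370 m − 0.805×(2.998×10^8 m/s)×24.8×10^-6 s)
= 1.6856 × (-3615.2 m) = -6.09 km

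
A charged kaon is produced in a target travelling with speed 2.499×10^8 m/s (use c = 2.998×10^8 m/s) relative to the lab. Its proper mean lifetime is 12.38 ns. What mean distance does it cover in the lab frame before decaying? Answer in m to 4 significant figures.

d ≈ 5.600 m

β = v/c = 2.499×10^8 / 2.998×10^8 = 0.833556
γ = 1/√(1 − 0.833556²) = 1.81017
Dilated lifetime: Δt = γτ₀ = 1.81017 × 12.38 ns = 22.4099 ns
d = vΔt = 0.833556c × 22.4099 ns = 2.49900×10^8 m/s × 2.24099×10^-8 s = 5.600 m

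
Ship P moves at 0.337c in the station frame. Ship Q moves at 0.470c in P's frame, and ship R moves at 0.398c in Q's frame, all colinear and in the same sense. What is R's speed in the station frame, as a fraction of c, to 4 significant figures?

u ≈ 0.8570c

Compose boost 2: (0.470 + 0.337)/(1 + 0.470×0.337) = 0.8070/1.15839 = 0.696657
Compose boost 3: (0.398 + 0.696657)/(1 + 0.398×0.696657) = 1.09466/1.27727 = 0.8570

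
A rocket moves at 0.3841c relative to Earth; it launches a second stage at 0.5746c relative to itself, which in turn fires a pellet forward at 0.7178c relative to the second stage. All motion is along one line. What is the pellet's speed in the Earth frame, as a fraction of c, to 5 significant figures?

Compose boost 2: (0.5746 + 0.3841)/(1 + 0.5746×0.3841) = 0.95870/1.220704 = 0.7853666
Compose boost 3: (0.7178 + 0.7853666)/(1 + 0.7178×0.7853666) = 1.503167/1.563736 = 0.96127

u ≈ 0.96127c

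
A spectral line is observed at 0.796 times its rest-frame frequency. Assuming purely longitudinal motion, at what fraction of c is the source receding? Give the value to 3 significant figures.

f_obs/f_src = √((1−β)/(1+β)) = 0.796  ⇒  (1−β)/(1+β) = 0.63362
β = |1 − D²|/(1 + D²) = |1 − 0.63362|/(1 + 0.63362) = 0.224

β ≈ 0.224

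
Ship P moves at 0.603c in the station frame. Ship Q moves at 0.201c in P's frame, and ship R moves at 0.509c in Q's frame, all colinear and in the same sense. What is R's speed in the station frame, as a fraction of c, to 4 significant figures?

Compose boost 2: (0.201 + 0.603)/(1 + 0.201×0.603) = 0.8040/1.12120 = 0.717087
Compose boost 3: (0.509 + 0.717087)/(1 + 0.509×0.717087) = 1.22609/1.36500 = 0.8982

u ≈ 0.8982c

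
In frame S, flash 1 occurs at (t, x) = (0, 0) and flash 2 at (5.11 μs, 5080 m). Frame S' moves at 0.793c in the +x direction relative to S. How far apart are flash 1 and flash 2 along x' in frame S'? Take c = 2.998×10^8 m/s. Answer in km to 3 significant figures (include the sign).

γ = 1/√(1 − 0.793²) = 1.6414
Δx' = γ(Δx − vΔt) = 1.6414 × (5080 m − 0.793×(2.998×10^8 m/s)×5.11×10^-6 s)
= 1.6414 × (3865.1 m) = 6.34 km

Δx' ≈ 6.34 km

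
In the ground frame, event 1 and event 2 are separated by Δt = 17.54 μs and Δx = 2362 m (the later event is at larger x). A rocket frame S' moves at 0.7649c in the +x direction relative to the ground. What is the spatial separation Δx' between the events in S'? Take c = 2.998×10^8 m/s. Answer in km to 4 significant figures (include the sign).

γ = 1/√(1 − 0.7649²) = 1.55244
Δx' = γ(Δx − vΔt) = 1.55244 × (2362 m − 0.7649×(2.998×10^8 m/s)×17.54×10^-6 s)
= 1.55244 × (-1660.22 m) = -2.577 km

Δx' ≈ -2.577 km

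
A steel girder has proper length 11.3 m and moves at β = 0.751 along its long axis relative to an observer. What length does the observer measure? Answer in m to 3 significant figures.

γ = 1/√(1 − 0.751²) = 1.5145
Length contraction: L = L₀/γ = 11.3/1.5145 = 7.46 m

L ≈ 7.46 m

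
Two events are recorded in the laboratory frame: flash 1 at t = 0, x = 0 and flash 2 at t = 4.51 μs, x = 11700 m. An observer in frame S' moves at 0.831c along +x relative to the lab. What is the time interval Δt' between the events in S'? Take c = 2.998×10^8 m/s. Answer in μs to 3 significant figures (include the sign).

γ = 1/√(1 − 0.831²) = 1.7977
Δt' = γ(Δt − vΔx/c²) = 1.7977 × (4.51 μs − 0.831×11700 m / (2.998×10^8 m/s))
= 1.7977 × (-27.921 μs) = -50.2 μs

Δt' ≈ -50.2 μs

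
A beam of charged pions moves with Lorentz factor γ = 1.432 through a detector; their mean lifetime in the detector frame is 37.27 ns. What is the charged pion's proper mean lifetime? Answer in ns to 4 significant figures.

τ₀ ≈ 26.03 ns

γ = 1.432 (given)
Proper time: τ₀ = Δt/γ = 37.27/1.432 = 26.03 ns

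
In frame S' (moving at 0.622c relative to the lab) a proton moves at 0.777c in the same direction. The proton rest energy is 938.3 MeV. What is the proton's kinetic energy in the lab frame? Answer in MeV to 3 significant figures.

K ≈ 1890 MeV

u_lab = (0.777 + 0.622)/(1 + 0.777×0.622) = 0.943171
γ = 1/√(1 − 0.943171²) = 3.0093
K = (γ − 1)m₀c² = (3.0093 − 1) × 938.3 = 2.0093 × 938.3 = 1890 MeV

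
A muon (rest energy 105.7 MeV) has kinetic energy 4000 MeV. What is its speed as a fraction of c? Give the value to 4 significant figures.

β ≈ 0.9997

γ = 1 + K/(m₀c²) = 1 + 4000/105.7 = 38.8430
β = √(1 − 1/γ²) = 0.9997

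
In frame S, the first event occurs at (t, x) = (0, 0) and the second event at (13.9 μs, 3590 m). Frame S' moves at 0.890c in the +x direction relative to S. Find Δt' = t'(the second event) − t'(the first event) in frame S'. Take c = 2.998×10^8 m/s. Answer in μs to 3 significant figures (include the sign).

Δt' ≈ 7.11 μs

γ = 1/√(1 − 0.890²) = 2.1932
Δt' = γ(Δt − vΔx/c²) = 2.1932 × (13.9 μs − 0.890×3590 m / (2.998×10^8 m/s))
= 2.1932 × (3.2426 μs) = 7.11 μs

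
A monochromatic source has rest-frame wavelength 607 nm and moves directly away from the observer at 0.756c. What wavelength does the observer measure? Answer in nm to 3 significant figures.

λ_obs ≈ 1630 nm

Relativistic Doppler: λ_obs = λ_src √((1+β)/(1−β))
= 607 × √(1.7560/0.24400) = 607 × 2.6827 = 1630 nm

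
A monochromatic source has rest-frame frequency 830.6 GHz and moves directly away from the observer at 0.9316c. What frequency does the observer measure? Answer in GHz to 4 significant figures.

f_obs ≈ 156.3 GHz

Relativistic Doppler: f_obs = f_src √((1−β)/(1+β))
= 830.6 × √(0.0684000/1.93160) = 830.6 × 0.188178 = 156.3 GHz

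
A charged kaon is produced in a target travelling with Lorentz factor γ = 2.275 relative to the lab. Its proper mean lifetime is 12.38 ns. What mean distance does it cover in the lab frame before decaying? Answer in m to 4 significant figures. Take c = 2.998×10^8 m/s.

β = √(1 − 1/γ²) = √(1 − 1/2.275²) = 0.898213
Dilated lifetime: Δt = γτ₀ = 2.275 × 12.38 ns = 28.1645 ns
d = vΔt = 0.898213c × 28.1645 ns = 2.69284×10^8 m/s × 2.81645×10^-8 s = 7.584 m

d ≈ 7.584 m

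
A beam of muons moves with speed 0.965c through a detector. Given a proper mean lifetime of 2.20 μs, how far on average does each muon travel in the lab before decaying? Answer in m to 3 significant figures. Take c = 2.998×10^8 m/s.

d ≈ 2430 m

γ = 1/√(1 − 0.965²) = 3.8132
Dilated lifetime: Δt = γτ₀ = 3.8132 × 2.20 μs = 8.3889 μs
d = vΔt = 0.965c × 8.3889 μs = 2.8931×10^8 m/s × 8.3889×10^-6 s = 2430 m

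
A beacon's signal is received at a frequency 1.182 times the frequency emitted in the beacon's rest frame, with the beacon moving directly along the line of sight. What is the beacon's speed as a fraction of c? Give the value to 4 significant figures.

β ≈ 0.1657

f_obs/f_src = √((1+β)/(1−β)) = 1.182  ⇒  (1+β)/(1−β) = 1.39712
β = |1 − D²|/(1 + D²) = |1 − 1.39712|/(1 + 1.39712) = 0.1657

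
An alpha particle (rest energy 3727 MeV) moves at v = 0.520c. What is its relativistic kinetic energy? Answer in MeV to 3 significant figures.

K ≈ 636 MeV

γ = 1/√(1 − 0.520²) = 1.1707
K = (γ − 1)m₀c² = (1.1707 − 1) × 3727 MeV = 0.17073 × 3727 MeV = 636 MeV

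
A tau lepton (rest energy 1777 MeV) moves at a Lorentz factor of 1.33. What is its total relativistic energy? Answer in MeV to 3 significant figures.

E ≈ 2360 MeV

γ = 1.33 (given)
E = γm₀c² = 1.33 × 1777 MeV = 2360 MeV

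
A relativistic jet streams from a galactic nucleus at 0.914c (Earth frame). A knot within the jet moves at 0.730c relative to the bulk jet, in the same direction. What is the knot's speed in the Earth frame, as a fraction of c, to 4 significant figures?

u ≈ 0.9861c

Relativistic velocity addition: u = (u' + v)/(1 + u'v/c²)
= (0.730 + 0.914)/(1 + 0.730×0.914) = 1.644/1.66722 = 0.9861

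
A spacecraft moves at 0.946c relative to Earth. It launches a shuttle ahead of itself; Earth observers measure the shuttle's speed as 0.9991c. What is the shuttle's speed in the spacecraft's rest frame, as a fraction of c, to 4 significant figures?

Inverse velocity addition: u' = (u − v)/(1 − uv/c²)
= (0.9991 − 0.946)/(1 − 0.9991×0.946) = 0.05310/0.0548514 = 0.9681

u' ≈ 0.9681c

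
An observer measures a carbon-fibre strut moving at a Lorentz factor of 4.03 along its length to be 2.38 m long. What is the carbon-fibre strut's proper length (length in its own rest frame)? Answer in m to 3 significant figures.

L₀ ≈ 9.59 m

γ = 4.03 (given)
L₀ = γL = 4.03 × 2.38 = 9.59 m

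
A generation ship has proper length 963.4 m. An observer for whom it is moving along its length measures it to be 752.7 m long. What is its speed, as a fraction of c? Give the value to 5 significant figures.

β ≈ 0.62416

γ = L₀/L = 963.4/752.7 = 1.279926
β = √(1 − 1/γ²) = 0.62416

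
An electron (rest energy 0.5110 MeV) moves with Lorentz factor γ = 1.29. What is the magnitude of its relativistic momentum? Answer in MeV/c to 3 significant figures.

β = √(1 − 1/γ²) = √(1 − 1/1.29²) = 0.63172
p = γβm₀c = 1.29 × 0.63172 × 0.5110 MeV/c = 0.416 MeV/c

p ≈ 0.416 MeV/c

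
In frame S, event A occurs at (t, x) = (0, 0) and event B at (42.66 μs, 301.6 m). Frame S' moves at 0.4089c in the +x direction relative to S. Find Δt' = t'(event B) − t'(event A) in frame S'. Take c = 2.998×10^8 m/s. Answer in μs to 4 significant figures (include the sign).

γ = 1/√(1 − 0.4089²) = 1.09580
Δt' = γ(Δt − vΔx/c²) = 1.09580 × (42.66 μs − 0.4089×301.6 m / (2.998×10^8 m/s))
= 1.09580 × (42.2486 μs) = 46.30 μs

Δt' ≈ 46.30 μs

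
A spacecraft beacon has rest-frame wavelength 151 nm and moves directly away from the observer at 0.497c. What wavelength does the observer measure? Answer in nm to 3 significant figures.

λ_obs ≈ 260 nm

Relativistic Doppler: λ_obs = λ_src √((1+β)/(1−β))
= 151 × √(1.4970/0.50300) = 151 × 1.7252 = 260 nm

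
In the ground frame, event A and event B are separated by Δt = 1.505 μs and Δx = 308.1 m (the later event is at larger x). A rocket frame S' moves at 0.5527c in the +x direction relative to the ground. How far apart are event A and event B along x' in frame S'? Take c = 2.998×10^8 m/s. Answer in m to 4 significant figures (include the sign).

Δx' ≈ 70.46 m

γ = 1/√(1 − 0.5527²) = 1.19993
Δx' = γ(Δx − vΔt) = 1.19993 × (308.1 m − 0.5527×(2.998×10^8 m/s)×1.505×10^-6 s)
= 1.19993 × (58.7223 m) = 70.46 m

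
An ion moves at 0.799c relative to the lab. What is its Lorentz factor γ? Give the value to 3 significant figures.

γ ≈ 1.66

γ = 1/√(1 − β²) = 1/√(1 − 0.799²) = 1/√(0.36160) = 1.66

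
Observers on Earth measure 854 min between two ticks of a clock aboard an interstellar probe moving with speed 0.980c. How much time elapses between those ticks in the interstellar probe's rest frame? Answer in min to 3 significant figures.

γ = 1/√(1 − 0.980²) = 5.0252
Proper time: τ₀ = Δt/γ = 854/5.0252 = 170 min

τ₀ ≈ 170 min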